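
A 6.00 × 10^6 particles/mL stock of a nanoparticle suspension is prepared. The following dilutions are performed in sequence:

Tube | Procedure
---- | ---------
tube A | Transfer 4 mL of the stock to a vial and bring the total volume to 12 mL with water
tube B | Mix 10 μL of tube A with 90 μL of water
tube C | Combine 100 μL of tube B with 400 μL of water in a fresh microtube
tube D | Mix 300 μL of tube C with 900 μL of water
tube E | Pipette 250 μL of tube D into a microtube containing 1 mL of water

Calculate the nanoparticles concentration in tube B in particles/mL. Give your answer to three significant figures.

2.00 × 10^5 particles/mL

Step 1: 4 mL brought to 12 mL → factor 12/4 = 3
Step 2: 10 μL + 90 μL = 100 μL total → factor 100/10 = 10
Dilution factor through tube B = 3 × 10 = 30
[tube B] = 6.00 × 10^6 particles/mL / 30 = 2.00 × 10^5 particles/mL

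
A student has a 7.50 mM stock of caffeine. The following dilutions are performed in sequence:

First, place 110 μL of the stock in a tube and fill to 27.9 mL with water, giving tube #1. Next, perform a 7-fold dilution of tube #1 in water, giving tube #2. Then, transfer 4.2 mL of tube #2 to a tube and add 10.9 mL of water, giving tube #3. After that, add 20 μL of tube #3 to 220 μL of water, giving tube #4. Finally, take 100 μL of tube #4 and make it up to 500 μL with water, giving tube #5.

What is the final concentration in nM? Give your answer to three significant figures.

19.6 nM

Step 1: 110 μL brought to 27.9 mL → factor 27900/110 = 253.64
Step 2: 7-fold → factor 7
Step 3: 4.2 mL + 10.9 mL = 15.1 mL total → factor 15.1/4.2 = 3.5952
Step 4: 20 μL + 220 μL = 240 μL total → factor 240/20 = 12
Step 5: 100 μL brought to 500 μL → factor 500/100 = 5
Overall dilution factor = 253.64 × 7 × 3.5952 × 12 × 5 = 3.8299 × 10^5
Final = 7.50 mM / 3.8299 × 10^5 = 1.958 × 10^-5 mM = 19.6 nM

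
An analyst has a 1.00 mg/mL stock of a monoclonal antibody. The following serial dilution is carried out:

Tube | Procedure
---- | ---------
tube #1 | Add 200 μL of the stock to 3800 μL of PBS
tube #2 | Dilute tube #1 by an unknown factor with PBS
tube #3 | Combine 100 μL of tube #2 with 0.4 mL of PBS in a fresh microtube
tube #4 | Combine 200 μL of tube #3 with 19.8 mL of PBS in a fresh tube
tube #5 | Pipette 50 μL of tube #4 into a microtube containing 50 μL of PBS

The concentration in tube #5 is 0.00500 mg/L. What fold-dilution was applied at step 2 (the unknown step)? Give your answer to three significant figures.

10.0-fold

Step 1: 200 μL + 3800 μL = 4000 μL total → factor 4000/200 = 20
Step 2: unknown factor x
Step 3: 100 μL + 0.4 mL = 500 μL total → factor 500/100 = 5
Step 4: 200 μL + 19.8 mL = 20000 μL total → factor 20000/200 = 100
Step 5: 50 μL + 50 μL = 100 μL total → factor 100/50 = 2
Product of known-step factors = 20000
Overall factor = 1.00 mg/mL / (0.00500 mg/L) = 2 × 10^5
x = 2 × 10^5 / 20000 = 10.0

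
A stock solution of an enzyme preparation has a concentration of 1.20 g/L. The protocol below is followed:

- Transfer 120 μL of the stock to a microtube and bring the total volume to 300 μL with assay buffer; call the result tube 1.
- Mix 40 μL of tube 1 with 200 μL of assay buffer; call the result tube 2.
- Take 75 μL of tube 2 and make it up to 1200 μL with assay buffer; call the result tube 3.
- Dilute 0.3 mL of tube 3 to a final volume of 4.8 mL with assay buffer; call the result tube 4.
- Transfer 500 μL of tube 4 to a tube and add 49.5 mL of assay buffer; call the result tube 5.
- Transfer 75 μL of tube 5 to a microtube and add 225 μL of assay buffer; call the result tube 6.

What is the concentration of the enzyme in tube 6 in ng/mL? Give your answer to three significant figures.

0.781 ng/mL

Step 1: 120 μL brought to 300 μL → factor 300/120 = 2.5
Step 2: 40 μL + 200 μL = 240 μL total → factor 240/40 = 6
Step 3: 75 μL brought to 1200 μL → factor 1200/75 = 16
Step 4: 0.3 mL brought to 4.8 mL → factor 4.8/0.3 = 16
Step 5: 500 μL + 49.5 mL = 50000 μL total → factor 50000/500 = 100
Step 6: 75 μL + 225 μL = 300 μL total → factor 300/75 = 4
Overall dilution factor = 2.5 × 6 × 16 × 16 × 100 × 4 = 1.536 × 10^6
Final = 1.20 g/L / 1.536 × 10^6 = 7.813 × 10^-7 g/L = 0.781 ng/mL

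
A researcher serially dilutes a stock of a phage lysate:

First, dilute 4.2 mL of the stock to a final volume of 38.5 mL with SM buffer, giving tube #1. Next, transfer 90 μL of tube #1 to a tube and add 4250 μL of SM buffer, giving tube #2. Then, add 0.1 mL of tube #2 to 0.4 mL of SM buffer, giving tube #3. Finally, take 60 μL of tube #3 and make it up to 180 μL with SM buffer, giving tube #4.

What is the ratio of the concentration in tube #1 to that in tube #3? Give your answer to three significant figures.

Step 1: 4.2 mL brought to 38.5 mL → factor 38.5/4.2 = 9.1667
Step 2: 90 μL + 4250 μL = 4340 μL total → factor 4340/90 = 48.222
Step 3: 0.1 mL + 0.4 mL = 0.5 mL total → factor 0.5/0.1 = 5
Dilution factor to tube #1 = 9.1667; to tube #3 = 2210.2
[tube #1]/[tube #3] = (factor to tube #3)/(factor to tube #1) = 2210.2/9.1667 = 241

241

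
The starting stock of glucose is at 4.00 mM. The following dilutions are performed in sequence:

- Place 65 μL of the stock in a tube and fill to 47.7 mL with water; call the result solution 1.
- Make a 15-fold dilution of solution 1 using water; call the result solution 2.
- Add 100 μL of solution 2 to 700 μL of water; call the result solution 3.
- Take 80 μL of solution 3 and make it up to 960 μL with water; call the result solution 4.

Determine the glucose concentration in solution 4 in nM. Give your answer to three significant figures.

3.79 nM

Step 1: 65 μL brought to 47.7 mL → factor 47700/65 = 733.85
Step 2: 15-fold → factor 15
Step 3: 100 μL + 700 μL = 800 μL total → factor 800/100 = 8
Step 4: 80 μL brought to 960 μL → factor 960/80 = 12
Overall dilution factor = 733.85 × 15 × 8 × 12 = 1.0567 × 10^6
Final = 4.00 mM / 1.0567 × 10^6 = 3.785 × 10^-6 mM = 3.79 nM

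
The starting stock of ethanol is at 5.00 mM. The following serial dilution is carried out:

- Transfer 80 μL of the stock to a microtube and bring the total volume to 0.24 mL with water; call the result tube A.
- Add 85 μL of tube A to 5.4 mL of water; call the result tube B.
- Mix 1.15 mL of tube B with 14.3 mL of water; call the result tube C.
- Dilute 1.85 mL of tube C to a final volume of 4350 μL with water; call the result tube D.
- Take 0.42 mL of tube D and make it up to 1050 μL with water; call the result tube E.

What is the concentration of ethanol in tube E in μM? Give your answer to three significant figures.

Step 1: 80 μL brought to 0.24 mL → factor 240/80 = 3
Step 2: 85 μL + 5.4 mL = 5485 μL total → factor 5485/85 = 64.529
Step 3: 1.15 mL + 14.3 mL = 15.45 mL total → factor 15.45/1.15 = 13.435
Step 4: 1.85 mL brought to 4350 μL → factor 4.35/1.85 = 2.3514
Step 5: 0.42 mL brought to 1050 μL → factor 1.05/0.42 = 2.5
Overall dilution factor = 3 × 64.529 × 13.435 × 2.3514 × 2.5 = 15289
Final = 5.00 mM / 15289 = 0.0003270 mM = 0.327 μM

0.327 μM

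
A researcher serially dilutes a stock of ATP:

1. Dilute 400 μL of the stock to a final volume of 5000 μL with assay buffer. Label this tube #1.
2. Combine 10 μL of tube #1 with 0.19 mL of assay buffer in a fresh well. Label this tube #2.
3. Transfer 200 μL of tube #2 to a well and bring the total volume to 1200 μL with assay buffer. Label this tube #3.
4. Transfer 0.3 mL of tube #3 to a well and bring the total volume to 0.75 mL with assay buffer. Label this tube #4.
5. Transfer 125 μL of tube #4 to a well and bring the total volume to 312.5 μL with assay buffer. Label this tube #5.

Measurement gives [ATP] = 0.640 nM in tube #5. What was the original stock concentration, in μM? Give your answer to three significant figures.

Step 1: 400 μL brought to 5000 μL → factor 5000/400 = 12.5
Step 2: 10 μL + 0.19 mL = 200 μL total → factor 200/10 = 20
Step 3: 200 μL brought to 1200 μL → factor 1200/200 = 6
Step 4: 0.3 mL brought to 0.75 mL → factor 0.75/0.3 = 2.5
Step 5: 125 μL brought to 312.5 μL → factor 312.5/125 = 2.5
Overall dilution factor = 12.5 × 20 × 6 × 2.5 × 2.5 = 9375
Stock = 0.640 nM × 9375 = 6000 nM = 6.00 μM

6.00 μM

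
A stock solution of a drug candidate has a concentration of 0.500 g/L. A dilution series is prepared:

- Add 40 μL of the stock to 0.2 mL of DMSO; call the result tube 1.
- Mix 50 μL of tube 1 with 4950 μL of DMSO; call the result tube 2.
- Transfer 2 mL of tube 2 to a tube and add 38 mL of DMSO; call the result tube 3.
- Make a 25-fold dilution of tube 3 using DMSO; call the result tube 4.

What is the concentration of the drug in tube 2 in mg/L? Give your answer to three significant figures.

Step 1: 40 μL + 0.2 mL = 240 μL total → factor 240/40 = 6
Step 2: 50 μL + 4950 μL = 5000 μL total → factor 5000/50 = 100
Dilution factor through tube 2 = 6 × 100 = 600
[tube 2] = 0.500 g/L / 600 = 0.0008333 g/L = 0.833 mg/L

0.833 mg/L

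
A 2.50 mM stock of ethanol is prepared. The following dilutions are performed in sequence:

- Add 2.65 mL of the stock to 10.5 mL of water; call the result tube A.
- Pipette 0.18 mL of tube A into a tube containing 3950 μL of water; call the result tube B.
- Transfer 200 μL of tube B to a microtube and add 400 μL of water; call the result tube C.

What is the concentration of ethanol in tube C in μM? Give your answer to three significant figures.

Step 1: 2.65 mL + 10.5 mL = 13.15 mL total → factor 13.15/2.65 = 4.9623
Step 2: 0.18 mL + 3950 μL = 4.13 mL total → factor 4.13/0.18 = 22.944
Step 3: 200 μL + 400 μL = 600 μL total → factor 600/200 = 3
Overall dilution factor = 4.9623 × 22.944 × 3 = 341.57
Final = 2.50 mM / 341.57 = 0.007319 mM = 7.32 μM

7.32 μM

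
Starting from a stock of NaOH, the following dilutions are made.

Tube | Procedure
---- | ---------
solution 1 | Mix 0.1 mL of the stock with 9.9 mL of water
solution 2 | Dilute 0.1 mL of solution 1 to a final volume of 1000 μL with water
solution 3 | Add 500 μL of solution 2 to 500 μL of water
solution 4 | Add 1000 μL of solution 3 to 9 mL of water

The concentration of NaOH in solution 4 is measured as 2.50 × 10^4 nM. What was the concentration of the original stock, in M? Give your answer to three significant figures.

0.500 M

Step 1: 0.1 mL + 9.9 mL = 10 mL total → factor 10/0.1 = 100
Step 2: 0.1 mL brought to 1000 μL → factor 1/0.1 = 10
Step 3: 500 μL + 500 μL = 1000 μL total → factor 1000/500 = 2
Step 4: 1000 μL + 9 mL = 10000 μL total → factor 10000/1000 = 10
Overall dilution factor = 100 × 10 × 2 × 10 = 20000
Stock = 2.50 × 10^4 nM × 20000 = 5.000 × 10^8 nM = 0.500 M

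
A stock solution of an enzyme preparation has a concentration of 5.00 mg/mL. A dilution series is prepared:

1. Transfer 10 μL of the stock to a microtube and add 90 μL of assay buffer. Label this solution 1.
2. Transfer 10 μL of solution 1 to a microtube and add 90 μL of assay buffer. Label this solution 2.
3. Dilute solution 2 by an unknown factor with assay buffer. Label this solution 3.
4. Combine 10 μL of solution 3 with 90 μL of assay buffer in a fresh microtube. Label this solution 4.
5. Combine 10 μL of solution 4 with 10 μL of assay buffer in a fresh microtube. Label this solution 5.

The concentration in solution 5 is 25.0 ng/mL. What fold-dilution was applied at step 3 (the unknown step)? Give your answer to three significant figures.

100-fold

Step 1: 10 μL + 90 μL = 100 μL total → factor 100/10 = 10
Step 2: 10 μL + 90 μL = 100 μL total → factor 100/10 = 10
Step 3: unknown factor x
Step 4: 10 μL + 90 μL = 100 μL total → factor 100/10 = 10
Step 5: 10 μL + 10 μL = 20 μL total → factor 20/10 = 2
Product of known-step factors = 2000
Overall factor = 5.00 mg/mL / (25.0 ng/mL) = 2 × 10^5
x = 2 × 10^5 / 2000 = 100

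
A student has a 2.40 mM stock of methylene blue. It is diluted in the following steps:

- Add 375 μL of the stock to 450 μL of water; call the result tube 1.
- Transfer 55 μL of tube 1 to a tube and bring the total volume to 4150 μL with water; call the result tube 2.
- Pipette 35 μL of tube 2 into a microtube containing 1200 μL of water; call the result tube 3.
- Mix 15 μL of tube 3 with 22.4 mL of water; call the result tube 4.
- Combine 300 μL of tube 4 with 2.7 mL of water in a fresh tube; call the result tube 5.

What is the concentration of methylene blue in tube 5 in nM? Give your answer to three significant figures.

0.0274 nM

Step 1: 375 μL + 450 μL = 825 μL total → factor 825/375 = 2.2
Step 2: 55 μL brought to 4150 μL → factor 4150/55 = 75.455
Step 3: 35 μL + 1200 μL = 1235 μL total → factor 1235/35 = 35.286
Step 4: 15 μL + 22.4 mL = 22415 μL total → factor 22415/15 = 1494.3
Step 5: 300 μL + 2.7 mL = 3000 μL total → factor 3000/300 = 10
Dilution factor through tube 5 = 2.2 × 75.455 × 35.286 × 1494.3 × 10 = 8.753 × 10^7
[tube 5] = 2.40 mM / 8.753 × 10^7 = 2.742 × 10^-8 mM = 0.0274 nM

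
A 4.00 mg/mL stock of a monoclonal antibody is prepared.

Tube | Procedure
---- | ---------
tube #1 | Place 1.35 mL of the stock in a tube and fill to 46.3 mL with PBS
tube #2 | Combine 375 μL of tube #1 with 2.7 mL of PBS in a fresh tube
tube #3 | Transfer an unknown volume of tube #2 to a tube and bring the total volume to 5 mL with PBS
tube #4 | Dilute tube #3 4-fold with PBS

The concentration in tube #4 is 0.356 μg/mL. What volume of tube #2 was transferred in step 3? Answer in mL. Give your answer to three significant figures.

Step 1: 1.35 mL brought to 46.3 mL → factor 46.3/1.35 = 34.296
Step 2: 375 μL + 2.7 mL = 3075 μL total → factor 3075/375 = 8.2
Step 3: v brought to 5 mL → factor = 5 mL/v
Step 4: 4-fold → factor 4
Product of known-step factors = 1124.9
Overall factor = 4.00 mg/mL / (0.356 μg/mL) = 11236
Step-3 factor = 11236 / 1124.9 = 9.9882
v = 5 mL / 9.9882 = 0.501 mL

0.501 mL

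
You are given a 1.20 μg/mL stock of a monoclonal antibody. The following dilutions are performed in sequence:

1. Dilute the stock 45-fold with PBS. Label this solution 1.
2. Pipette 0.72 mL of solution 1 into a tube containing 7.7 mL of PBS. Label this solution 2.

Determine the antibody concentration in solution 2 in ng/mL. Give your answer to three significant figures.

Step 1: 45-fold → factor 45
Step 2: 0.72 mL + 7.7 mL = 8.42 mL total → factor 8.42/0.72 = 11.694
Overall dilution factor = 45 × 11.694 = 526.25
Final = 1.20 μg/mL / 526.25 = 0.002280 μg/mL = 2.28 ng/mL

2.28 ng/mL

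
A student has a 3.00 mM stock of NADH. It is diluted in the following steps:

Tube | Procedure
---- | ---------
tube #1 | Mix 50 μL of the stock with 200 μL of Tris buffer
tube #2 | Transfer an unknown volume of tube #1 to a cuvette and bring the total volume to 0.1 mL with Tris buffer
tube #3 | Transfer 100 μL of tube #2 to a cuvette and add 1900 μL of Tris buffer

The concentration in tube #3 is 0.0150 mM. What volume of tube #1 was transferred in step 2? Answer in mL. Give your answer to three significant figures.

0.0500 mL

Step 1: 50 μL + 200 μL = 250 μL total → factor 250/50 = 5
Step 2: v brought to 0.1 mL → factor = 0.1 mL/v
Step 3: 100 μL + 1900 μL = 2000 μL total → factor 2000/100 = 20
Product of known-step factors = 100
Overall factor = 3.00 mM / (0.0150 mM) = 200
Step-2 factor = 200 / 100 = 2
v = 0.1 mL / 2 = 0.0500 mL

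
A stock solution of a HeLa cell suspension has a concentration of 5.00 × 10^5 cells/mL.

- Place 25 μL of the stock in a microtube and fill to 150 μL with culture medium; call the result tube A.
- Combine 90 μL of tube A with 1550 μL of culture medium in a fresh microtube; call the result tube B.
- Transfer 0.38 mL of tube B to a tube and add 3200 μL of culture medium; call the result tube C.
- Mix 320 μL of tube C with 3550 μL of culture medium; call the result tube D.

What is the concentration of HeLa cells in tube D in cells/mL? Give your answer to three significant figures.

40.1 cells/mL

Step 1: 25 μL brought to 150 μL → factor 150/25 = 6
Step 2: 90 μL + 1550 μL = 1640 μL total → factor 1640/90 = 18.222
Step 3: 0.38 mL + 3200 μL = 3.58 mL total → factor 3.58/0.38 = 9.4211
Step 4: 320 μL + 3550 μL = 3870 μL total → factor 3870/320 = 12.094
Overall dilution factor = 6 × 18.222 × 9.4211 × 12.094 = 12457
Final = 5.00 × 10^5 cells/mL / 12457 = 40.1 cells/mL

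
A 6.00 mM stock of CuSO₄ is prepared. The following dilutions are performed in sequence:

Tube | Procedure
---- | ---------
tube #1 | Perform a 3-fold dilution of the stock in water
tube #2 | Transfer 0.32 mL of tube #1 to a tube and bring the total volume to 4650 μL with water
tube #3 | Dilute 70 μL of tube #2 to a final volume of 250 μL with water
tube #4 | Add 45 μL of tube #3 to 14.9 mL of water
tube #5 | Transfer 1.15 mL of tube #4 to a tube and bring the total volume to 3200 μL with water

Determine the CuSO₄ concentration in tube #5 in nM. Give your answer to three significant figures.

41.7 nM

Step 1: 3-fold → factor 3
Step 2: 0.32 mL brought to 4650 μL → factor 4.65/0.32 = 14.531
Step 3: 70 μL brought to 250 μL → factor 250/70 = 3.5714
Step 4: 45 μL + 14.9 mL = 14945 μL total → factor 14945/45 = 332.11
Step 5: 1.15 mL brought to 3200 μL → factor 3.2/1.15 = 2.7826
Overall dilution factor = 3 × 14.531 × 3.5714 × 332.11 × 2.7826 = 1.4388 × 10^5
Final = 6.00 mM / 1.4388 × 10^5 = 4.170 × 10^-5 mM = 41.7 nM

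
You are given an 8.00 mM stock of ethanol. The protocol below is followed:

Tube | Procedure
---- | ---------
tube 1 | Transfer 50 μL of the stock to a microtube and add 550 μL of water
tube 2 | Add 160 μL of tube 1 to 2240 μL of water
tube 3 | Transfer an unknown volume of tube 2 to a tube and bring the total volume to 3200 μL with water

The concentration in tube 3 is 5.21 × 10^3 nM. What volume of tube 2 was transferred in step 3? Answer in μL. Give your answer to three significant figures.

Step 1: 50 μL + 550 μL = 600 μL total → factor 600/50 = 12
Step 2: 160 μL + 2240 μL = 2400 μL total → factor 2400/160 = 15
Step 3: v brought to 3200 μL → factor = 3200 μL/v
Product of known-step factors = 180
Overall factor = 8.00 mM / (5.21 × 10^3 nM) = 1535.5
Step-3 factor = 1535.5 / 180 = 8.5306
v = 3200 μL / 8.5306 = 375 μL

375 μL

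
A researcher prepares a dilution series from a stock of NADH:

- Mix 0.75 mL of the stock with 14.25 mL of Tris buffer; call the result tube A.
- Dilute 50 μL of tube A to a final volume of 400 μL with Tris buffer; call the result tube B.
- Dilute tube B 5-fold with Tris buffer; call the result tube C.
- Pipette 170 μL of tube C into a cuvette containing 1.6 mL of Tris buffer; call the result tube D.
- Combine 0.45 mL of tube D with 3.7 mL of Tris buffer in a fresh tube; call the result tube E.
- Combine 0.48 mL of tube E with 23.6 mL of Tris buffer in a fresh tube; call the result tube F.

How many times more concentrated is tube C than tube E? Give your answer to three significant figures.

Step 1: 0.75 mL + 14.25 mL = 15 mL total → factor 15/0.75 = 20
Step 2: 50 μL brought to 400 μL → factor 400/50 = 8
Step 3: 5-fold → factor 5
Step 4: 170 μL + 1.6 mL = 1770 μL total → factor 1770/170 = 10.412
Step 5: 0.45 mL + 3.7 mL = 4.15 mL total → factor 4.15/0.45 = 9.2222
Dilution factor to tube C = 800; to tube E = 76816
[tube C]/[tube E] = (factor to tube E)/(factor to tube C) = 76816/800 = 96.0

96.0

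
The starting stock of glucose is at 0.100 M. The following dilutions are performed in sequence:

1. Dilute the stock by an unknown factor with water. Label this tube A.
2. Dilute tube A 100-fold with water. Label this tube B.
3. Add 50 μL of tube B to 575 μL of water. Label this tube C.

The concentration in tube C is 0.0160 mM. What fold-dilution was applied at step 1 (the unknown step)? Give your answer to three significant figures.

Step 1: unknown factor x
Step 2: 100-fold → factor 100
Step 3: 50 μL + 575 μL = 625 μL total → factor 625/50 = 12.5
Product of known-step factors = 1250
Overall factor = 0.100 M / (0.0160 mM) = 6250
x = 6250 / 1250 = 5.00

5.00-fold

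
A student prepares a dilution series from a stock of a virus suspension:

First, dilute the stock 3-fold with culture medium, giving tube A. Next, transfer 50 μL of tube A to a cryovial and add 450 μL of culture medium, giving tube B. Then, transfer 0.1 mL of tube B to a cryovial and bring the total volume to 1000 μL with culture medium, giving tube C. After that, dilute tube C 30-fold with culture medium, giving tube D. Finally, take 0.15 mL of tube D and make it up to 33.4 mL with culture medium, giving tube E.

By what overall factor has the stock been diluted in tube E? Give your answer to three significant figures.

2.00 × 10^6

Step 1: 3-fold → factor 3
Step 2: 50 μL + 450 μL = 500 μL total → factor 500/50 = 10
Step 3: 0.1 mL brought to 1000 μL → factor 1/0.1 = 10
Step 4: 30-fold → factor 30
Step 5: 0.15 mL brought to 33.4 mL → factor 33.4/0.15 = 222.67
Overall dilution factor = 3 × 10 × 10 × 30 × 222.67 = 2.004 × 10^6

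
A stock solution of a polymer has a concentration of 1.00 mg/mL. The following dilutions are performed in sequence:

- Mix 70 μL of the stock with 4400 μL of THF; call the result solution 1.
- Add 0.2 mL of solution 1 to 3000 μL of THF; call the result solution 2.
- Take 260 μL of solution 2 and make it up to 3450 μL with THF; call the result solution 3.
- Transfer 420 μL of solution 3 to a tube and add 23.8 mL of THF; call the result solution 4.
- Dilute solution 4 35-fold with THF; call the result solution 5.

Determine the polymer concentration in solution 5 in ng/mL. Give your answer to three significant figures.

0.0365 ng/mL

Step 1: 70 μL + 4400 μL = 4470 μL total → factor 4470/70 = 63.857
Step 2: 0.2 mL + 3000 μL = 3.2 mL total → factor 3.2/0.2 = 16
Step 3: 260 μL brought to 3450 μL → factor 3450/260 = 13.269
Step 4: 420 μL + 23.8 mL = 24220 μL total → factor 24220/420 = 57.667
Step 5: 35-fold → factor 35
Overall dilution factor = 63.857 × 16 × 13.269 × 57.667 × 35 = 2.7363 × 10^7
Final = 1.00 mg/mL / 2.7363 × 10^7 = 3.655 × 10^-8 mg/mL = 0.0365 ng/mL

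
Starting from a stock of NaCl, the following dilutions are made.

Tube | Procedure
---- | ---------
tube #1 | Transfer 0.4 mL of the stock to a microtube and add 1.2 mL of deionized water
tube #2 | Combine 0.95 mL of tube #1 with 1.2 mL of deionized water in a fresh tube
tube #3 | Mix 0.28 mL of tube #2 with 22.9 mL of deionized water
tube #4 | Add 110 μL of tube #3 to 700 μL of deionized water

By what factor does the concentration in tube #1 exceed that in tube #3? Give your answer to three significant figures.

187

Step 1: 0.4 mL + 1.2 mL = 1.6 mL total → factor 1.6/0.4 = 4
Step 2: 0.95 mL + 1.2 mL = 2.15 mL total → factor 2.15/0.95 = 2.2632
Step 3: 0.28 mL + 22.9 mL = 23.18 mL total → factor 23.18/0.28 = 82.786
Dilution factor to tube #1 = 4; to tube #3 = 749.43
[tube #1]/[tube #3] = (factor to tube #3)/(factor to tube #1) = 749.43/4 = 187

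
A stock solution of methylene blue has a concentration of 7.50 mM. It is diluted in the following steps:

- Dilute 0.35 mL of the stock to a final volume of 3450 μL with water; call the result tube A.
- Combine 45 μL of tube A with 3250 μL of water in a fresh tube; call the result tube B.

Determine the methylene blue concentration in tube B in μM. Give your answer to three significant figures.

10.4 μM

Step 1: 0.35 mL brought to 3450 μL → factor 3.45/0.35 = 9.8571
Step 2: 45 μL + 3250 μL = 3295 μL total → factor 3295/45 = 73.222
Overall dilution factor = 9.8571 × 73.222 = 721.76
Final = 7.50 mM / 721.76 = 0.01039 mM = 10.4 μM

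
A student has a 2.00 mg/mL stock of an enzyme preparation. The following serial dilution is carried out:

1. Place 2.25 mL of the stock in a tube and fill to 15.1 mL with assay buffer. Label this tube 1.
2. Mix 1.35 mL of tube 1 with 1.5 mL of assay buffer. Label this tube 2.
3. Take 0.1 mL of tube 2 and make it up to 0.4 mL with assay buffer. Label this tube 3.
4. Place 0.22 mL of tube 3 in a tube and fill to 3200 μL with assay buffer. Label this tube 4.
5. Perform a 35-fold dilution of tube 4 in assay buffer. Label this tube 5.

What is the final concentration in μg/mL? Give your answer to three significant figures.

0.0693 μg/mL

Step 1: 2.25 mL brought to 15.1 mL → factor 15.1/2.25 = 6.7111
Step 2: 1.35 mL + 1.5 mL = 2.85 mL total → factor 2.85/1.35 = 2.1111
Step 3: 0.1 mL brought to 0.4 mL → factor 0.4/0.1 = 4
Step 4: 0.22 mL brought to 3200 μL → factor 3.2/0.22 = 14.545
Step 5: 35-fold → factor 35
Overall dilution factor = 6.7111 × 2.1111 × 4 × 14.545 × 35 = 28851
Final = 2.00 mg/mL / 28851 = 6.932 × 10^-5 mg/mL = 0.0693 μg/mL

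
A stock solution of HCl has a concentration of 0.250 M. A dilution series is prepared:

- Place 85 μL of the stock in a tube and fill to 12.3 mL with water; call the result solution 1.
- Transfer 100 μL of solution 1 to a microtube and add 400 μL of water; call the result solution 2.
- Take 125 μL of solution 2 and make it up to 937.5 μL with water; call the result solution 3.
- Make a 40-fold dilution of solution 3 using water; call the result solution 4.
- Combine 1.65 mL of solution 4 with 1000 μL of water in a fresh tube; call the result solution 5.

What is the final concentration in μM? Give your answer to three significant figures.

Step 1: 85 μL brought to 12.3 mL → factor 12300/85 = 144.71
Step 2: 100 μL + 400 μL = 500 μL total → factor 500/100 = 5
Step 3: 125 μL brought to 937.5 μL → factor 937.5/125 = 7.5
Step 4: 40-fold → factor 40
Step 5: 1.65 mL + 1000 μL = 2.65 mL total → factor 2.65/1.65 = 1.6061
Overall dilution factor = 144.71 × 5 × 7.5 × 40 × 1.6061 = 3.4861 × 10^5
Final = 0.250 M / 3.4861 × 10^5 = 7.171 × 10^-7 M = 0.717 μM

0.717 μM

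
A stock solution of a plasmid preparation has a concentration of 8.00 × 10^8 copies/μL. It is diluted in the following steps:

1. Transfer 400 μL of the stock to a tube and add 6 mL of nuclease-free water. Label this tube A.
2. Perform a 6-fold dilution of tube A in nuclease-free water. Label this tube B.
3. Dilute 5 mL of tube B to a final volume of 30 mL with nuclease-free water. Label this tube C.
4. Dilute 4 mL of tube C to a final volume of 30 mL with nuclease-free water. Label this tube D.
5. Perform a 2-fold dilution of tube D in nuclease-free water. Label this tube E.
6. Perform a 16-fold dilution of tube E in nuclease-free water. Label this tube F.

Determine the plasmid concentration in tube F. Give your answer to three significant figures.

5.79 × 10^3 copies/μL

Step 1: 400 μL + 6 mL = 6400 μL total → factor 6400/400 = 16
Step 2: 6-fold → factor 6
Step 3: 5 mL brought to 30 mL → factor 30/5 = 6
Step 4: 4 mL brought to 30 mL → factor 30/4 = 7.5
Step 5: 2-fold → factor 2
Step 6: 16-fold → factor 16
Overall dilution factor = 16 × 6 × 6 × 7.5 × 2 × 16 = 1.3824 × 10^5
Final = 8.00 × 10^8 copies/μL / 1.3824 × 10^5 = 5.79 × 10^3 copies/μL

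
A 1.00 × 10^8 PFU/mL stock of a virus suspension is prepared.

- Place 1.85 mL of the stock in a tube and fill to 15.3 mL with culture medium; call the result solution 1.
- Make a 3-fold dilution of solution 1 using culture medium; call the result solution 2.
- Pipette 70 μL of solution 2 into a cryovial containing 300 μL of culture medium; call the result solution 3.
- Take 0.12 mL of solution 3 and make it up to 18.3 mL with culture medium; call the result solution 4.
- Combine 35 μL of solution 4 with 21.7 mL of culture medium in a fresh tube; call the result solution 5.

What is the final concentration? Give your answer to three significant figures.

Step 1: 1.85 mL brought to 15.3 mL → factor 15.3/1.85 = 8.2703
Step 2: 3-fold → factor 3
Step 3: 70 μL + 300 μL = 370 μL total → factor 370/70 = 5.2857
Step 4: 0.12 mL brought to 18.3 mL → factor 18.3/0.12 = 152.5
Step 5: 35 μL + 21.7 mL = 21735 μL total → factor 21735/35 = 621
Overall dilution factor = 8.2703 × 3 × 5.2857 × 152.5 × 621 = 1.242 × 10^7
Final = 1.00 × 10^8 PFU/mL / 1.242 × 10^7 = 8.05 PFU/mL

8.05 PFU/mL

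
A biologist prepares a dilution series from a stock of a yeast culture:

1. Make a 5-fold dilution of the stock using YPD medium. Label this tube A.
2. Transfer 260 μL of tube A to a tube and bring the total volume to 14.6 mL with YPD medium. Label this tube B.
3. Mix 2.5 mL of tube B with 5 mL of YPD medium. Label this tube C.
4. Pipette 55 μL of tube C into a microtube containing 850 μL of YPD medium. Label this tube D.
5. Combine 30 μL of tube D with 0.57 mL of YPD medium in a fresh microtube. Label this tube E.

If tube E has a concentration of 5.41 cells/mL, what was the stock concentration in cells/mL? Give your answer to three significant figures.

1.50 × 10^6 cells/mL

Step 1: 5-fold → factor 5
Step 2: 260 μL brought to 14.6 mL → factor 14600/260 = 56.154
Step 3: 2.5 mL + 5 mL = 7.5 mL total → factor 7.5/2.5 = 3
Step 4: 55 μL + 850 μL = 905 μL total → factor 905/55 = 16.455
Step 5: 30 μL + 0.57 mL = 600 μL total → factor 600/30 = 20
Overall dilution factor = 5 × 56.154 × 3 × 16.455 × 20 = 2.772 × 10^5
Stock = 5.41 cells/mL × 2.772 × 10^5 = 1.50 × 10^6 cells/mL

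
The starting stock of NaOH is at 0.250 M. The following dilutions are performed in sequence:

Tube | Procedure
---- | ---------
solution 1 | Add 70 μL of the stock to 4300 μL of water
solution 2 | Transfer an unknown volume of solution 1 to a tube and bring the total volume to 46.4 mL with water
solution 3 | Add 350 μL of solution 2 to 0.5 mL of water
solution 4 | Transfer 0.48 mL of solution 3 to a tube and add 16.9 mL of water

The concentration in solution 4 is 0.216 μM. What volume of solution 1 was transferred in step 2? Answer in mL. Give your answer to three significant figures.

0.220 mL

Step 1: 70 μL + 4300 μL = 4370 μL total → factor 4370/70 = 62.429
Step 2: v brought to 46.4 mL → factor = 46.4 mL/v
Step 3: 350 μL + 0.5 mL = 850 μL total → factor 850/350 = 2.4286
Step 4: 0.48 mL + 16.9 mL = 17.38 mL total → factor 17.38/0.48 = 36.208
Product of known-step factors = 5489.6
Overall factor = 0.250 M / (0.216 μM) = 1.1574 × 10^6
Step-2 factor = 1.1574 × 10^6 / 5489.6 = 210.84
v = 46.4 mL / 210.84 = 0.220 mL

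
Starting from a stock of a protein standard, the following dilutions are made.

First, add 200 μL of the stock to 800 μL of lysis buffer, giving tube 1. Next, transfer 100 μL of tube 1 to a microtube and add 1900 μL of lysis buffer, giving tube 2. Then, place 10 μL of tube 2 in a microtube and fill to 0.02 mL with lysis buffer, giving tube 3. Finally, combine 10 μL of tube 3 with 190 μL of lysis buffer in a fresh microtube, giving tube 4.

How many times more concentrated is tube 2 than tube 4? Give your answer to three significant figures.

40.0

Step 1: 200 μL + 800 μL = 1000 μL total → factor 1000/200 = 5
Step 2: 100 μL + 1900 μL = 2000 μL total → factor 2000/100 = 20
Step 3: 10 μL brought to 0.02 mL → factor 20/10 = 2
Step 4: 10 μL + 190 μL = 200 μL total → factor 200/10 = 20
Dilution factor to tube 2 = 100; to tube 4 = 4000
[tube 2]/[tube 4] = (factor to tube 4)/(factor to tube 2) = 4000/100 = 40.0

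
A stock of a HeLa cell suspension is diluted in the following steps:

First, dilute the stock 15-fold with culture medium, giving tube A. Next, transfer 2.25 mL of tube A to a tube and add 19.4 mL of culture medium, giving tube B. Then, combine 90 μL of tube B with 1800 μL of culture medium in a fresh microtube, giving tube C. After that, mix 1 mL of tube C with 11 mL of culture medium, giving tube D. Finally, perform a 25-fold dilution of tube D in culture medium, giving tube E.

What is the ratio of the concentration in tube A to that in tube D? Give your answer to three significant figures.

Step 1: 15-fold → factor 15
Step 2: 2.25 mL + 19.4 mL = 21.65 mL total → factor 21.65/2.25 = 9.6222
Step 3: 90 μL + 1800 μL = 1890 μL total → factor 1890/90 = 21
Step 4: 1 mL + 11 mL = 12 mL total → factor 12/1 = 12
Dilution factor to tube A = 15; to tube D = 36372
[tube A]/[tube D] = (factor to tube D)/(factor to tube A) = 36372/15 = 2.42 × 10^3

2.42 × 10^3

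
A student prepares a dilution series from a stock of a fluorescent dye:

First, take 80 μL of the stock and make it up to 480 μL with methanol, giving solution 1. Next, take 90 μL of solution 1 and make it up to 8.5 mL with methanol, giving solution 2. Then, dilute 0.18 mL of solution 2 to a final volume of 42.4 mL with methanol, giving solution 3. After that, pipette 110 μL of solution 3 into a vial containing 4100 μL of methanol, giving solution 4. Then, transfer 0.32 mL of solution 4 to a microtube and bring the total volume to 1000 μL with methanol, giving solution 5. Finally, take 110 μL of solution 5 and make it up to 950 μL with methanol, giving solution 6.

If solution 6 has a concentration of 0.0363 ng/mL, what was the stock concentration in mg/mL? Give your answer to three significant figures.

Step 1: 80 μL brought to 480 μL → factor 480/80 = 6
Step 2: 90 μL brought to 8.5 mL → factor 8500/90 = 94.444
Step 3: 0.18 mL brought to 42.4 mL → factor 42.4/0.18 = 235.56
Step 4: 110 μL + 4100 μL = 4210 μL total → factor 4210/110 = 38.273
Step 5: 0.32 mL brought to 1000 μL → factor 1/0.32 = 3.125
Step 6: 110 μL brought to 950 μL → factor 950/110 = 8.6364
Overall dilution factor = 6 × 94.444 × 235.56 × 38.273 × 3.125 × 8.6364 = 1.3788 × 10^8
Stock = 0.0363 ng/mL × 1.3788 × 10^8 = 5.005 × 10^6 ng/mL = 5.00 mg/mL

5.00 mg/mL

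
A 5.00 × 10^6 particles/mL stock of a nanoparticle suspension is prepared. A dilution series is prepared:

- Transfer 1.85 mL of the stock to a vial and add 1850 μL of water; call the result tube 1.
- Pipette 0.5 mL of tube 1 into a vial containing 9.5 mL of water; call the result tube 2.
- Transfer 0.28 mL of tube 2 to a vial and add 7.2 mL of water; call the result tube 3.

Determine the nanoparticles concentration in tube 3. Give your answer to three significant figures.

4.68 × 10^3 particles/mL

Step 1: 1.85 mL + 1850 μL = 3.7 mL total → factor 3.7/1.85 = 2
Step 2: 0.5 mL + 9.5 mL = 10 mL total → factor 10/0.5 = 20
Step 3: 0.28 mL + 7.2 mL = 7.48 mL total → factor 7.48/0.28 = 26.714
Overall dilution factor = 2 × 20 × 26.714 = 1068.6
Final = 5.00 × 10^6 particles/mL / 1068.6 = 4.68 × 10^3 particles/mL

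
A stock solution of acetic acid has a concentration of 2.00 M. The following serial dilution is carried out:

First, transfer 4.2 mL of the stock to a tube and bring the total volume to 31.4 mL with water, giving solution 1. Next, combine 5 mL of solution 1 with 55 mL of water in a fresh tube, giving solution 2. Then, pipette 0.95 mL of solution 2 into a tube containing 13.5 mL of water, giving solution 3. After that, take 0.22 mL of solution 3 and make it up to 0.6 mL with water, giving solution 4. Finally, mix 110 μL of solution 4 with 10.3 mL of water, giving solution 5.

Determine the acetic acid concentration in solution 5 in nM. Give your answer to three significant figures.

5.68 × 10^3 nM

Step 1: 4.2 mL brought to 31.4 mL → factor 31.4/4.2 = 7.4762
Step 2: 5 mL + 55 mL = 60 mL total → factor 60/5 = 12
Step 3: 0.95 mL + 13.5 mL = 14.45 mL total → factor 14.45/0.95 = 15.211
Step 4: 0.22 mL brought to 0.6 mL → factor 0.6/0.22 = 2.7273
Step 5: 110 μL + 10.3 mL = 10410 μL total → factor 10410/110 = 94.636
Overall dilution factor = 7.4762 × 12 × 15.211 × 2.7273 × 94.636 = 3.522 × 10^5
Final = 2.00 M / 3.522 × 10^5 = 5.679 × 10^-6 M = 5.68 × 10^3 nM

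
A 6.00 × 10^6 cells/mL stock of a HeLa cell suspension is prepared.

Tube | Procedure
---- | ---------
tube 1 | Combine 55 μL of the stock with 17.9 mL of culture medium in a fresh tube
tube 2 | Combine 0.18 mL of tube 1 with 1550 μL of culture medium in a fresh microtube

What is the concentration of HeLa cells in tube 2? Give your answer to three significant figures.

Step 1: 55 μL + 17.9 mL = 17955 μL total → factor 17955/55 = 326.45
Step 2: 0.18 mL + 1550 μL = 1.73 mL total → factor 1.73/0.18 = 9.6111
Overall dilution factor = 326.45 × 9.6111 = 3137.6
Final = 6.00 × 10^6 cells/mL / 3137.6 = 1.91 × 10^3 cells/mL

1.91 × 10^3 cells/mL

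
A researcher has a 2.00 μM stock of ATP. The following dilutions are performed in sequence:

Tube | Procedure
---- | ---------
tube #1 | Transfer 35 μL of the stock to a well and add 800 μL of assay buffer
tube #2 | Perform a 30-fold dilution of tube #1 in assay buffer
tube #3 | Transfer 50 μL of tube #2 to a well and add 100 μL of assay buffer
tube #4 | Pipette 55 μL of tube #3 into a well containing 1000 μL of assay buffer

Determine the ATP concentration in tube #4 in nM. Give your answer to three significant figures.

Step 1: 35 μL + 800 μL = 835 μL total → factor 835/35 = 23.857
Step 2: 30-fold → factor 30
Step 3: 50 μL + 100 μL = 150 μL total → factor 150/50 = 3
Step 4: 55 μL + 1000 μL = 1055 μL total → factor 1055/55 = 19.182
Overall dilution factor = 23.857 × 30 × 3 × 19.182 = 41186
Final = 2.00 μM / 41186 = 4.856 × 10^-5 μM = 0.0486 nM

0.0486 nM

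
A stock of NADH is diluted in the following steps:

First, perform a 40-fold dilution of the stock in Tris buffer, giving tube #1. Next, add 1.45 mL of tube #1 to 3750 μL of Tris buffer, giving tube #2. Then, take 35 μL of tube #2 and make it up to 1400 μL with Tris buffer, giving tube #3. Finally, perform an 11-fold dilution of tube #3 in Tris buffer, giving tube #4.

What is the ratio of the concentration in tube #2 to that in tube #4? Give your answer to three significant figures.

Step 1: 40-fold → factor 40
Step 2: 1.45 mL + 3750 μL = 5.2 mL total → factor 5.2/1.45 = 3.5862
Step 3: 35 μL brought to 1400 μL → factor 1400/35 = 40
Step 4: 11-fold → factor 11
Dilution factor to tube #2 = 143.45; to tube #4 = 63117
[tube #2]/[tube #4] = (factor to tube #4)/(factor to tube #2) = 63117/143.45 = 440

440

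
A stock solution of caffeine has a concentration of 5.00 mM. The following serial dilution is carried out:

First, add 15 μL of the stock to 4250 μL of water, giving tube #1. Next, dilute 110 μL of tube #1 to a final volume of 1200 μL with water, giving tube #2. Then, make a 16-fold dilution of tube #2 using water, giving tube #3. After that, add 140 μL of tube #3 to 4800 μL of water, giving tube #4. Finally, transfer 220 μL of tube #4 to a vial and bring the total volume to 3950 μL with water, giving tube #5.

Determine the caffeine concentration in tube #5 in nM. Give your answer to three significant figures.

0.159 nM

Step 1: 15 μL + 4250 μL = 4265 μL total → factor 4265/15 = 284.33
Step 2: 110 μL brought to 1200 μL → factor 1200/110 = 10.909
Step 3: 16-fold → factor 16
Step 4: 140 μL + 4800 μL = 4940 μL total → factor 4940/140 = 35.286
Step 5: 220 μL brought to 3950 μL → factor 3950/220 = 17.955
Overall dilution factor = 284.33 × 10.909 × 16 × 35.286 × 17.955 = 3.1442 × 10^7
Final = 5.00 mM / 3.1442 × 10^7 = 1.590 × 10^-7 mM = 0.159 nM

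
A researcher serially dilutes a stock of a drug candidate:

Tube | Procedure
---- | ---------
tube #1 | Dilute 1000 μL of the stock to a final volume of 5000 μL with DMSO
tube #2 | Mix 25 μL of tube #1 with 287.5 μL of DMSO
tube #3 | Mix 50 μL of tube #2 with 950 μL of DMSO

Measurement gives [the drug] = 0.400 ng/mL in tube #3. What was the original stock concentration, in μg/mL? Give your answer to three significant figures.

Step 1: 1000 μL brought to 5000 μL → factor 5000/1000 = 5
Step 2: 25 μL + 287.5 μL = 312.5 μL total → factor 312.5/25 = 12.5
Step 3: 50 μL + 950 μL = 1000 μL total → factor 1000/50 = 20
Overall dilution factor = 5 × 12.5 × 20 = 1250
Stock = 0.400 ng/mL × 1250 = 500.0 ng/mL = 0.500 μg/mL

0.500 μg/mL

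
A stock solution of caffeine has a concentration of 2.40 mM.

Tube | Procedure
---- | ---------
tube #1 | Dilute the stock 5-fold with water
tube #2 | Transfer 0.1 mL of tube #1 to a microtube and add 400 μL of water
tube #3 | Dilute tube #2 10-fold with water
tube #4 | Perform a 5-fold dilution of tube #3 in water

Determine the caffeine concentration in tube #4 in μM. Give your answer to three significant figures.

Step 1: 5-fold → factor 5
Step 2: 0.1 mL + 400 μL = 0.5 mL total → factor 0.5/0.1 = 5
Step 3: 10-fold → factor 10
Step 4: 5-fold → factor 5
Overall dilution factor = 5 × 5 × 10 × 5 = 1250
Final = 2.40 mM / 1250 = 0.001920 mM = 1.92 μM

1.92 μM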